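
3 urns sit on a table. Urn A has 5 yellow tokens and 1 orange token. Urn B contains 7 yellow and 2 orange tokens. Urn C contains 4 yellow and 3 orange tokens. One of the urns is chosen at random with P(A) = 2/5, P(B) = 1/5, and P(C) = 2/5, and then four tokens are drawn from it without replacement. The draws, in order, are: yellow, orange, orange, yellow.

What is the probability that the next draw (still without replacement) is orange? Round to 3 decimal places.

The likelihood of the observed sequence under each hypothesis: P(data | urn A) = (5/6)(1/5)(0/4) = 0; P(data | urn B) = (7/9)(2/8)(1/7)(6/6) = 0.027778; P(data | urn C) = (4/7)(3/6)(2/5)(3/4) = 0.085714.
Multiplying each by its prior: 2/5 · 0 = 0, 1/5 · 0.027778 = 0.0055556, 2/5 · 0.085714 = 0.034286; summing to 0.039841.
Dividing through by the total gives posterior P(urn A | data) = 0, P(urn B | data) = 0.13944, P(urn C | data) = 0.86056.
So P(orange next | data) = Σ P(orange next | H) P(H | data) = (0)(0.13944) + (1/3)(0.86056) = 0.28685.

0.287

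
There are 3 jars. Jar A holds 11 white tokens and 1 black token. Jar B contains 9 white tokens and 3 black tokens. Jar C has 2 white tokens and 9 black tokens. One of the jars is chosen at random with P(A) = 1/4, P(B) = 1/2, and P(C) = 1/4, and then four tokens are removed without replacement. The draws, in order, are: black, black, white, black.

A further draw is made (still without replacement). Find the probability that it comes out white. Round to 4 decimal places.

For each hypothesis, P(data | H) works out to: P(data | jar A) = (1/12)(0/11) = 0; P(data | jar B) = (3/12)(2/11)(9/10)(1/9) = 1/220; P(data | jar C) = (9/11)(8/10)(2/9)(7/8) = 7/55.
The prior-weighted likelihoods are 1/4 · 0 = 0, 1/2 · 1/220 = 1/440, 1/4 · 7/55 = 7/220; summing to 3/88.
The posterior is then P(jar A | data) = 0, P(jar B | data) = 1/15, P(jar C | data) = 14/15.
So P(white next | data) = Σ P(white next | H) P(H | data) = (1)(1/15) + (1/7)(14/15) = 1/5.

0.2000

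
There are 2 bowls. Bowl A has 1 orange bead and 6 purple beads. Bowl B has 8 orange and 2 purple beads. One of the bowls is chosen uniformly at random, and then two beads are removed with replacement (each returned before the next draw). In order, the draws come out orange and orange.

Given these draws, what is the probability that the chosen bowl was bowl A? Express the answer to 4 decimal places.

Under each hypothesis, the probability of the observed sequence is: P(data | bowl A) = (1/7)(1/7) = 0.020408; P(data | bowl B) = (8/10)(8/10) = 0.64.
Weighting by the prior gives 1/2 · 0.020408 = 0.010204, 1/2 · 0.64 = 0.32; these sum to 0.3302.
By Bayes' rule, P(bowl A | data) = (0.010204) / (0.3302) = 0.030902.

0.0309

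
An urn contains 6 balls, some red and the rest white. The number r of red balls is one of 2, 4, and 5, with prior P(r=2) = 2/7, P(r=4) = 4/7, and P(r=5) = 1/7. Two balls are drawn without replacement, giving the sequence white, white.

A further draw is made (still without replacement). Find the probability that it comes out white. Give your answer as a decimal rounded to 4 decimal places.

Under each hypothesis, the probability of the observed sequence is: P(data | r = 2) = (4/6)(3/5) = 2/5; P(data | r = 4) = (2/6)(1/5) = 1/15; P(data | r = 5) = (1/6)(0/5) = 0.
The prior-weighted likelihoods are 2/7 · 2/5 = 4/35, 4/7 · 1/15 = 4/105, 1/7 · 0 = 0; with total 16/105.
The posterior is then P(r = 2 | data) = 3/4, P(r = 4 | data) = 1/4, P(r = 5 | data) = 0.
Averaging over the posterior, P(white next | data) = (1/2)(3/4) + (0)(1/4) = 3/8.

0.3750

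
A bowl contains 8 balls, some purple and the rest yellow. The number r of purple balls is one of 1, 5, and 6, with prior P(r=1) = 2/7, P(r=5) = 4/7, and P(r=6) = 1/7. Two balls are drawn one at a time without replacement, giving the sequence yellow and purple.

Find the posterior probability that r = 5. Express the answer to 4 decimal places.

0.6977

Compute the likelihood of the observed sequence for each case: P(data | r = 1) = (7/8)(1/7) = 1/8; P(data | r = 5) = (3/8)(5/7) = 15/56; P(data | r = 6) = (2/8)(6/7) = 3/14.
The prior-weighted likelihoods are 2/7 · 1/8 = 1/28, 4/7 · 15/56 = 15/98, 1/7 · 3/14 = 3/98; these sum to 43/196.
By Bayes' rule, P(r = 5 | data) = (15/98) / (43/196) = 30/43.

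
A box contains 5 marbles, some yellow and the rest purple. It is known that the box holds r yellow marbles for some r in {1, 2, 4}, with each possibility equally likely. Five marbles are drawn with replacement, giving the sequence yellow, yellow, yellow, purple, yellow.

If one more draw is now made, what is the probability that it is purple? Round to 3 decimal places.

Compute the likelihood of the observed sequence for each case: P(data | r = 1) = (1/5)(1/5)(1/5)(4/5)(1/5) = 0.00128; P(data | r = 2) = (2/5)(2/5)(2/5)(3/5)(2/5) = 0.01536; P(data | r = 4) = (4/5)(4/5)(4/5)(1/5)(4/5) = 0.08192.
Weighting by the prior gives 1/3 · 0.00128 = 0.00042667, 1/3 · 0.01536 = 0.00512, 1/3 · 0.08192 = 0.027307; these sum to 0.032853.
The posterior is then P(r = 1 | data) = 0.012987, P(r = 2 | data) = 0.15584, P(r = 4 | data) = 0.83117.
Averaging over the posterior, P(purple next | data) = (4/5)(0.012987) + (3/5)(0.15584) + (1/5)(0.83117) = 0.27013.

0.270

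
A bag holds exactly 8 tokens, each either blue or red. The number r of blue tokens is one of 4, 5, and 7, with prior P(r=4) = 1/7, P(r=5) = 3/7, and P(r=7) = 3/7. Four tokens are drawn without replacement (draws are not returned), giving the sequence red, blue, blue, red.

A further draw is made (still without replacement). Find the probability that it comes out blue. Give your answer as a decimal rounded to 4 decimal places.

0.6786

For each hypothesis, P(data | H) works out to: P(data | r = 4) = (4/8)(4/7)(3/6)(3/5) = 3/35; P(data | r = 5) = (3/8)(5/7)(4/6)(2/5) = 1/14; P(data | r = 7) = (1/8)(7/7)(6/6)(0/5) = 0.
The prior-weighted likelihoods are 1/7 · 3/35 = 3/245, 3/7 · 1/14 = 3/98, 3/7 · 0 = 0; with total 3/70.
The posterior is then P(r = 4 | data) = 2/7, P(r = 5 | data) = 5/7, P(r = 7 | data) = 0.
Averaging over the posterior, P(blue next | data) = (1/2)(2/7) + (3/4)(5/7) = 19/28.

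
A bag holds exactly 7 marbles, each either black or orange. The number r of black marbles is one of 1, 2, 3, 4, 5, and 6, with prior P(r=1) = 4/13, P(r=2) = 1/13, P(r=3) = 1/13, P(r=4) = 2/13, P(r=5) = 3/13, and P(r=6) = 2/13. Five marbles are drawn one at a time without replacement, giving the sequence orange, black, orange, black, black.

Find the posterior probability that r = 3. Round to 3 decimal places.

0.100

The likelihood of the observed sequence under each hypothesis: P(data | r = 1) = (6/7)(1/6)(5/5)(0/4) = 0; P(data | r = 2) = (5/7)(2/6)(4/5)(1/4)(0/3) = 0; P(data | r = 3) = (4/7)(3/6)(3/5)(2/4)(1/3) = 1/35; P(data | r = 4) = (3/7)(4/6)(2/5)(3/4)(2/3) = 2/35; P(data | r = 5) = (2/7)(5/6)(1/5)(4/4)(3/3) = 1/21; P(data | r = 6) = (1/7)(6/6)(0/5) = 0.
Multiplying each by its prior: 4/13 · 0 = 0, 1/13 · 0 = 0, 1/13 · 1/35 = 1/455, 2/13 · 2/35 = 4/455, 3/13 · 1/21 = 1/91, 2/13 · 0 = 0; summing to 2/91.
Therefore the posterior P(r = 3 | data) = (1/455) / (2/91) = 1/10.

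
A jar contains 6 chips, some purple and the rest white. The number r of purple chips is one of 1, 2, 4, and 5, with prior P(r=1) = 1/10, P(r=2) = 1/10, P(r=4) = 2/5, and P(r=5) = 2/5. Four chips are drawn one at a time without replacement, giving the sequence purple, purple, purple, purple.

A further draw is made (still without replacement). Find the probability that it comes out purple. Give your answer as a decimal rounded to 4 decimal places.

0.4167

Under each hypothesis, the probability of the observed sequence is: P(data | r = 1) = (1/6)(0/5) = 0; P(data | r = 2) = (2/6)(1/5)(0/4) = 0; P(data | r = 4) = (4/6)(3/5)(2/4)(1/3) = 1/15; P(data | r = 5) = (5/6)(4/5)(3/4)(2/3) = 1/3.
The prior-weighted likelihoods are 1/10 · 0 = 0, 1/10 · 0 = 0, 2/5 · 1/15 = 2/75, 2/5 · 1/3 = 2/15; these sum to 4/25.
The posterior is then P(r = 1 | data) = 0, P(r = 2 | data) = 0, P(r = 4 | data) = 1/6, P(r = 5 | data) = 5/6.
Averaging over the posterior, P(purple next | data) = (0)(1/6) + (1/2)(5/6) = 5/12.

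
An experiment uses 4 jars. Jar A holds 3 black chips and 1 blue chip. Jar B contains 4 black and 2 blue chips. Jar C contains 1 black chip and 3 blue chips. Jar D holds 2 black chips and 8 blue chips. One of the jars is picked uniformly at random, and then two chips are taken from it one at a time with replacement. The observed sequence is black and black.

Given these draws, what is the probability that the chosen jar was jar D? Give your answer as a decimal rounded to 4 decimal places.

0.0361

Under each hypothesis, the probability of the observed sequence is: P(data | jar A) = (3/4)(3/4) = 0.5625; P(data | jar B) = (4/6)(4/6) = 0.44444; P(data | jar C) = (1/4)(1/4) = 0.0625; P(data | jar D) = (2/10)(2/10) = 0.04.
Multiplying each by its prior: 1/4 · 0.5625 = 0.14062, 1/4 · 0.44444 = 0.11111, 1/4 · 0.0625 = 0.015625, 1/4 · 0.04 = 0.01; these sum to 0.27736.
So P(jar D | data) = (0.01) / (0.27736) = 0.036054.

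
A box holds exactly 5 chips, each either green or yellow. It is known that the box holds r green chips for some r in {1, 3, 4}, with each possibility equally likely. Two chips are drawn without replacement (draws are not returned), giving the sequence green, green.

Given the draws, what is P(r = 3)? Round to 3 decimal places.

0.333

For each hypothesis, P(data | H) works out to: P(data | r = 1) = (1/5)(0/4) = 0; P(data | r = 3) = (3/5)(2/4) = 3/10; P(data | r = 4) = (4/5)(3/4) = 3/5.
The prior-weighted likelihoods are 1/3 · 0 = 0, 1/3 · 3/10 = 1/10, 1/3 · 3/5 = 1/5; with total 3/10.
Therefore the posterior P(r = 3 | data) = (1/10) / (3/10) = 1/3.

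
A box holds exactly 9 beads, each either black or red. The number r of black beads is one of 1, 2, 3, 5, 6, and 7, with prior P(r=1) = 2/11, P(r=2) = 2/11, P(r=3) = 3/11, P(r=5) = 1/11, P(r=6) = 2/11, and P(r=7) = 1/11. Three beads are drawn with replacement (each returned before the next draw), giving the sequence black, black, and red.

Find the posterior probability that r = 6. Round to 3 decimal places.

For each hypothesis, P(data | H) works out to: P(data | r = 1) = (1/9)(1/9)(8/9) = 0.010974; P(data | r = 2) = (2/9)(2/9)(7/9) = 0.038409; P(data | r = 3) = (3/9)(3/9)(6/9) = 0.074074; P(data | r = 5) = (5/9)(5/9)(4/9) = 0.13717; P(data | r = 6) = (6/9)(6/9)(3/9) = 0.14815; P(data | r = 7) = (7/9)(7/9)(2/9) = 0.13443.
Multiplying each by its prior: 2/11 · 0.010974 = 0.0019953, 2/11 · 0.038409 = 0.0069834, 3/11 · 0.074074 = 0.020202, 1/11 · 0.13717 = 0.01247, 2/11 · 0.14815 = 0.026936, 1/11 · 0.13443 = 0.012221; these sum to 0.080808.
Hence P(r = 6 | data) = (0.026936) / (0.080808) = 0.33333.

0.333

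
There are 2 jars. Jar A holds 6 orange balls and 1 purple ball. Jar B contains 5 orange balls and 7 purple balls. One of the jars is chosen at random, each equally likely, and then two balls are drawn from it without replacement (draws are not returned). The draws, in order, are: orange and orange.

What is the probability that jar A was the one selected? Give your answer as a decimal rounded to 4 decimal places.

Compute the likelihood of the observed sequence for each case: P(data | jar A) = (6/7)(5/6) = 5/7; P(data | jar B) = (5/12)(4/11) = 5/33.
The prior-weighted likelihoods are 1/2 · 5/7 = 5/14, 1/2 · 5/33 = 5/66; with total 100/231.
So P(jar A | data) = (5/14) / (100/231) = 33/40.

0.8250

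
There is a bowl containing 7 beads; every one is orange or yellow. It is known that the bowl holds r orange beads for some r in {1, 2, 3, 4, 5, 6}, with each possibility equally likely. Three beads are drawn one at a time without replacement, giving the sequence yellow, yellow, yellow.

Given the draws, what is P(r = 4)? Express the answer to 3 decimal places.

0.029

The likelihood of the observed sequence under each hypothesis: P(data | r = 1) = (6/7)(5/6)(4/5) = 4/7; P(data | r = 2) = (5/7)(4/6)(3/5) = 2/7; P(data | r = 3) = (4/7)(3/6)(2/5) = 4/35; P(data | r = 4) = (3/7)(2/6)(1/5) = 1/35; P(data | r = 5) = (2/7)(1/6)(0/5) = 0; P(data | r = 6) = (1/7)(0/6) = 0.
The prior-weighted likelihoods are 1/6 · 4/7 = 2/21, 1/6 · 2/7 = 1/21, 1/6 · 4/35 = 2/105, 1/6 · 1/35 = 1/210, 1/6 · 0 = 0, 1/6 · 0 = 0; with total 1/6.
Hence P(r = 4 | data) = (1/210) / (1/6) = 1/35.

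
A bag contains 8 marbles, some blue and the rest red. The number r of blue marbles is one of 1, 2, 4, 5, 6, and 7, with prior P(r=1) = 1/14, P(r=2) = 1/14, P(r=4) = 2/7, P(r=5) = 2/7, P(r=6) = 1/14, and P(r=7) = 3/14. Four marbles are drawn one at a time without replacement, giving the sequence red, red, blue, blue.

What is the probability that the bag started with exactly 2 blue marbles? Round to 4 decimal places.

0.0510

For each hypothesis, P(data | H) works out to: P(data | r = 1) = (7/8)(6/7)(1/6)(0/5) = 0; P(data | r = 2) = (6/8)(5/7)(2/6)(1/5) = 1/28; P(data | r = 4) = (4/8)(3/7)(4/6)(3/5) = 3/35; P(data | r = 5) = (3/8)(2/7)(5/6)(4/5) = 1/14; P(data | r = 6) = (2/8)(1/7)(6/6)(5/5) = 1/28; P(data | r = 7) = (1/8)(0/7) = 0.
Multiplying each by its prior: 1/14 · 0 = 0, 1/14 · 1/28 = 1/392, 2/7 · 3/35 = 6/245, 2/7 · 1/14 = 1/49, 1/14 · 1/28 = 1/392, 3/14 · 0 = 0; these sum to 1/20.
By Bayes' rule, P(r = 2 | data) = (1/392) / (1/20) = 5/98.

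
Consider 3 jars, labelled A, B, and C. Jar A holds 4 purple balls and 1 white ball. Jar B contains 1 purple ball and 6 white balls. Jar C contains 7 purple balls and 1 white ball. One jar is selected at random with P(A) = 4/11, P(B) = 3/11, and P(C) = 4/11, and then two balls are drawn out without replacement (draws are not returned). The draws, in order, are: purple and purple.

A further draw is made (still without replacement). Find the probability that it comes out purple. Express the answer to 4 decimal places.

The likelihood of the observed sequence under each hypothesis: P(data | jar A) = (4/5)(3/4) = 3/5; P(data | jar B) = (1/7)(0/6) = 0; P(data | jar C) = (7/8)(6/7) = 3/4.
Multiplying each by its prior: 4/11 · 3/5 = 12/55, 3/11 · 0 = 0, 4/11 · 3/4 = 3/11; these sum to 27/55.
The posterior is then P(jar A | data) = 4/9, P(jar B | data) = 0, P(jar C | data) = 5/9.
So P(purple next | data) = Σ P(purple next | H) P(H | data) = (2/3)(4/9) + (5/6)(5/9) = 41/54.

0.7593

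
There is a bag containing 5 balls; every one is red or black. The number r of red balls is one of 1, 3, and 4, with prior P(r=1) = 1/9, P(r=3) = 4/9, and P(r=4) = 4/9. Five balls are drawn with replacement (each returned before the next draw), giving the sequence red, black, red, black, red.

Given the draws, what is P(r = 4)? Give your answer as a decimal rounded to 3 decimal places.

The likelihood of the observed sequence under each hypothesis: P(data | r = 1) = (1/5)(4/5)(1/5)(4/5)(1/5) = 0.00512; P(data | r = 3) = (3/5)(2/5)(3/5)(2/5)(3/5) = 0.03456; P(data | r = 4) = (4/5)(1/5)(4/5)(1/5)(4/5) = 0.02048.
Multiplying each by its prior: 1/9 · 0.00512 = 0.00056889, 4/9 · 0.03456 = 0.01536, 4/9 · 0.02048 = 0.0091022; with total 0.025031.
By Bayes' rule, P(r = 4 | data) = (0.0091022) / (0.025031) = 0.36364.

0.364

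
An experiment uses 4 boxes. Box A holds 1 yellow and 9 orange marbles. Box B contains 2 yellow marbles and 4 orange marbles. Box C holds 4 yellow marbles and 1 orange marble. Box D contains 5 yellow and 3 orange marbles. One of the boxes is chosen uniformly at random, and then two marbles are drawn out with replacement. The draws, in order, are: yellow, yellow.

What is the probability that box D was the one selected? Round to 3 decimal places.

Under each hypothesis, the probability of the observed sequence is: P(data | box A) = (1/10)(1/10) = 0.01; P(data | box B) = (2/6)(2/6) = 0.11111; P(data | box C) = (4/5)(4/5) = 0.64; P(data | box D) = (5/8)(5/8) = 0.39062.
The prior-weighted likelihoods are 1/4 · 0.01 = 0.0025, 1/4 · 0.11111 = 0.027778, 1/4 · 0.64 = 0.16, 1/4 · 0.39062 = 0.097656; with total 0.28793.
So P(box D | data) = (0.097656) / (0.28793) = 0.33916.

0.339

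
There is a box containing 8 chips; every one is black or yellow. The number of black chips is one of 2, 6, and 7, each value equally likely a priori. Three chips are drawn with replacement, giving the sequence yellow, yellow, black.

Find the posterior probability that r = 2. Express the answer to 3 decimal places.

Compute the likelihood of the observed sequence for each case: P(data | r = 2) = (6/8)(6/8)(2/8) = 0.14062; P(data | r = 6) = (2/8)(2/8)(6/8) = 0.046875; P(data | r = 7) = (1/8)(1/8)(7/8) = 0.013672.
The prior-weighted likelihoods are 1/3 · 0.14062 = 0.046875, 1/3 · 0.046875 = 0.015625, 1/3 · 0.013672 = 0.0045573; these sum to 0.067057.
So P(r = 2 | data) = (0.046875) / (0.067057) = 0.69903.

0.699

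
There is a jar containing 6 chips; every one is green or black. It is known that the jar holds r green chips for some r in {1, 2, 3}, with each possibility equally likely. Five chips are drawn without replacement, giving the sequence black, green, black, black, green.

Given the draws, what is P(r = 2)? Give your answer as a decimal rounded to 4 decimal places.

0.5714

Compute the likelihood of the observed sequence for each case: P(data | r = 1) = (5/6)(1/5)(4/4)(3/3)(0/2) = 0; P(data | r = 2) = (4/6)(2/5)(3/4)(2/3)(1/2) = 1/15; P(data | r = 3) = (3/6)(3/5)(2/4)(1/3)(2/2) = 1/20.
The prior-weighted likelihoods are 1/3 · 0 = 0, 1/3 · 1/15 = 1/45, 1/3 · 1/20 = 1/60; with total 7/180.
Hence P(r = 2 | data) = (1/45) / (7/180) = 4/7.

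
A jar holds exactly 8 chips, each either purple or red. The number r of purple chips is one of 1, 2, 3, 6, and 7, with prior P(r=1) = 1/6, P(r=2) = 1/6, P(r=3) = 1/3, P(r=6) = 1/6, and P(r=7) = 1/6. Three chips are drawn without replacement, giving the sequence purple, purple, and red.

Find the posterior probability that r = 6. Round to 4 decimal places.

0.3448

Under each hypothesis, the probability of the observed sequence is: P(data | r = 1) = (1/8)(0/7) = 0; P(data | r = 2) = (2/8)(1/7)(6/6) = 1/28; P(data | r = 3) = (3/8)(2/7)(5/6) = 5/56; P(data | r = 6) = (6/8)(5/7)(2/6) = 5/28; P(data | r = 7) = (7/8)(6/7)(1/6) = 1/8.
Multiplying each by its prior: 1/6 · 0 = 0, 1/6 · 1/28 = 1/168, 1/3 · 5/56 = 5/168, 1/6 · 5/28 = 5/168, 1/6 · 1/8 = 1/48; summing to 29/336.
Therefore the posterior P(r = 6 | data) = (5/168) / (29/336) = 10/29.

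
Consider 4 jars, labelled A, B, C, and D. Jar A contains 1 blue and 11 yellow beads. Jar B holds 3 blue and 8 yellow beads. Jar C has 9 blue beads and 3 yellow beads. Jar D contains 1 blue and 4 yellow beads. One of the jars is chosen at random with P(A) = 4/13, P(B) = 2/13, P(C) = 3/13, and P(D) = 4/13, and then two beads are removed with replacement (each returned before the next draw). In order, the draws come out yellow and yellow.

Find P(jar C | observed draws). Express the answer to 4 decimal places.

0.0262

For each hypothesis, P(data | H) works out to: P(data | jar A) = (11/12)(11/12) = 0.84028; P(data | jar B) = (8/11)(8/11) = 0.52893; P(data | jar C) = (3/12)(3/12) = 0.0625; P(data | jar D) = (4/5)(4/5) = 0.64.
Weighting by the prior gives 4/13 · 0.84028 = 0.25855, 2/13 · 0.52893 = 0.081373, 3/13 · 0.0625 = 0.014423, 4/13 · 0.64 = 0.19692; with total 0.55127.
Hence P(jar C | data) = (0.014423) / (0.55127) = 0.026164.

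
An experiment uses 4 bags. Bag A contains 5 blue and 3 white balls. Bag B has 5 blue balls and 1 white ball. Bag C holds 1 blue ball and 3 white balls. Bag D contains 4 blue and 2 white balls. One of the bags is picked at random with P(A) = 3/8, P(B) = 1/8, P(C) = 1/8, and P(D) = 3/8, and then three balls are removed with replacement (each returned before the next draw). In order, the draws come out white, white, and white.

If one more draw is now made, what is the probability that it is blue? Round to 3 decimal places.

For each hypothesis, P(data | H) works out to: P(data | bag A) = (3/8)(3/8)(3/8) = 0.052734; P(data | bag B) = (1/6)(1/6)(1/6) = 0.0046296; P(data | bag C) = (3/4)(3/4)(3/4) = 0.42188; P(data | bag D) = (2/6)(2/6)(2/6) = 0.037037.
Multiplying each by its prior: 3/8 · 0.052734 = 0.019775, 1/8 · 0.0046296 = 0.0005787, 1/8 · 0.42188 = 0.052734, 3/8 · 0.037037 = 0.013889; with total 0.086977.
The posterior is then P(bag A | data) = 0.22736, P(bag B | data) = 0.0066535, P(bag C | data) = 0.6063, P(bag D | data) = 0.15968.
Averaging over the posterior, P(blue next | data) = (5/8)(0.22736) + (5/6)(0.0066535) + (1/4)(0.6063) + (2/3)(0.15968) = 0.40568.

0.406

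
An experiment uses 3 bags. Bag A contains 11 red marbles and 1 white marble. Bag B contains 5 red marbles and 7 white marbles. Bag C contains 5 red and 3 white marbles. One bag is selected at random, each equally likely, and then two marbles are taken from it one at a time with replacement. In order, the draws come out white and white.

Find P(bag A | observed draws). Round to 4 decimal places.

0.0142

The likelihood of the observed sequence under each hypothesis: P(data | bag A) = (1/12)(1/12) = 0.0069444; P(data | bag B) = (7/12)(7/12) = 0.34028; P(data | bag C) = (3/8)(3/8) = 0.14062.
Weighting by the prior gives 1/3 · 0.0069444 = 0.0023148, 1/3 · 0.34028 = 0.11343, 1/3 · 0.14062 = 0.046875; these sum to 0.16262.
Therefore the posterior P(bag A | data) = (0.0023148) / (0.16262) = 0.014235.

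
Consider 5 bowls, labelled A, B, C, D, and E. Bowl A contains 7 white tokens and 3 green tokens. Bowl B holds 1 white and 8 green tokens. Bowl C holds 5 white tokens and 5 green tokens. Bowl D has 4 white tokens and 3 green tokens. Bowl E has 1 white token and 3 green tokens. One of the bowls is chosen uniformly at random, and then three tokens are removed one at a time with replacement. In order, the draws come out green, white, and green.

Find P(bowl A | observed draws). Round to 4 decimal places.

0.1208

For each hypothesis, P(data | H) works out to: P(data | bowl A) = (3/10)(7/10)(3/10) = 0.063; P(data | bowl B) = (8/9)(1/9)(8/9) = 0.087791; P(data | bowl C) = (5/10)(5/10)(5/10) = 0.125; P(data | bowl D) = (3/7)(4/7)(3/7) = 0.10496; P(data | bowl E) = (3/4)(1/4)(3/4) = 0.14062.
The prior-weighted likelihoods are 1/5 · 0.063 = 0.0126, 1/5 · 0.087791 = 0.017558, 1/5 · 0.125 = 0.025, 1/5 · 0.10496 = 0.020991, 1/5 · 0.14062 = 0.028125; these sum to 0.10427.
By Bayes' rule, P(bowl A | data) = (0.0126) / (0.10427) = 0.12083.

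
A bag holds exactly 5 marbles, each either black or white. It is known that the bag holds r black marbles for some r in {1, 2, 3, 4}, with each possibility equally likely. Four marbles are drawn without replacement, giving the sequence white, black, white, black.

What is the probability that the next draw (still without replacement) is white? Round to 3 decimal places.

0.500

Compute the likelihood of the observed sequence for each case: P(data | r = 1) = (4/5)(1/4)(3/3)(0/2) = 0; P(data | r = 2) = (3/5)(2/4)(2/3)(1/2) = 1/10; P(data | r = 3) = (2/5)(3/4)(1/3)(2/2) = 1/10; P(data | r = 4) = (1/5)(4/4)(0/3) = 0.
The prior-weighted likelihoods are 1/4 · 0 = 0, 1/4 · 1/10 = 1/40, 1/4 · 1/10 = 1/40, 1/4 · 0 = 0; these sum to 1/20.
Dividing through by the total gives posterior P(r = 1 | data) = 0, P(r = 2 | data) = 1/2, P(r = 3 | data) = 1/2, P(r = 4 | data) = 0.
So P(white next | data) = Σ P(white next | H) P(H | data) = (1)(1/2) + (0)(1/2) = 1/2.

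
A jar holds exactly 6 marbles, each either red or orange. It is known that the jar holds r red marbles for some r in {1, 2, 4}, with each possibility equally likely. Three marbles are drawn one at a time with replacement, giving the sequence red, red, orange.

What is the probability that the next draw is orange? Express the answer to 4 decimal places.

Compute the likelihood of the observed sequence for each case: P(data | r = 1) = (1/6)(1/6)(5/6) = 5/216; P(data | r = 2) = (2/6)(2/6)(4/6) = 2/27; P(data | r = 4) = (4/6)(4/6)(2/6) = 4/27.
Multiplying each by its prior: 1/3 · 5/216 = 5/648, 1/3 · 2/27 = 2/81, 1/3 · 4/27 = 4/81; these sum to 53/648.
The posterior is then P(r = 1 | data) = 5/53, P(r = 2 | data) = 16/53, P(r = 4 | data) = 32/53.
So P(orange next | data) = Σ P(orange next | H) P(H | data) = (5/6)(5/53) + (2/3)(16/53) + (1/3)(32/53) = 51/106.

0.4811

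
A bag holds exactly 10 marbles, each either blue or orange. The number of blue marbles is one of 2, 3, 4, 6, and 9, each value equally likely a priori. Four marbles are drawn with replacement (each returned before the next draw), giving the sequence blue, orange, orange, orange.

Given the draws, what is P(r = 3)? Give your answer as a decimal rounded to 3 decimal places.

Compute the likelihood of the observed sequence for each case: P(data | r = 2) = (2/10)(8/10)(8/10)(8/10) = 0.1024; P(data | r = 3) = (3/10)(7/10)(7/10)(7/10) = 0.1029; P(data | r = 4) = (4/10)(6/10)(6/10)(6/10) = 0.0864; P(data | r = 6) = (6/10)(4/10)(4/10)(4/10) = 0.0384; P(data | r = 9) = (9/10)(1/10)(1/10)(1/10) = 0.0009.
The prior-weighted likelihoods are 1/5 · 0.1024 = 0.02048, 1/5 · 0.1029 = 0.02058, 1/5 · 0.0864 = 0.01728, 1/5 · 0.0384 = 0.00768, 1/5 · 0.0009 = 0.00018; summing to 0.0662.
So P(r = 3 | data) = (0.02058) / (0.0662) = 0.31088.

0.311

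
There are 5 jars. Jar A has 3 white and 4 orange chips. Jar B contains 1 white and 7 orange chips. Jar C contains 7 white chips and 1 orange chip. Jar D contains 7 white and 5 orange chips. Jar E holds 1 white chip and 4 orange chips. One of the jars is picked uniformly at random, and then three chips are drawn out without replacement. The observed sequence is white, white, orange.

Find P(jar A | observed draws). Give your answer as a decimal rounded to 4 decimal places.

Compute the likelihood of the observed sequence for each case: P(data | jar A) = (3/7)(2/6)(4/5) = 0.11429; P(data | jar B) = (1/8)(0/7) = 0; P(data | jar C) = (7/8)(6/7)(1/6) = 0.125; P(data | jar D) = (7/12)(6/11)(5/10) = 0.15909; P(data | jar E) = (1/5)(0/4) = 0.
The prior-weighted likelihoods are 1/5 · 0.11429 = 0.022857, 1/5 · 0 = 0, 1/5 · 0.125 = 0.025, 1/5 · 0.15909 = 0.031818, 1/5 · 0 = 0; summing to 0.079675.
So P(jar A | data) = (0.022857) / (0.079675) = 0.28688.

0.2869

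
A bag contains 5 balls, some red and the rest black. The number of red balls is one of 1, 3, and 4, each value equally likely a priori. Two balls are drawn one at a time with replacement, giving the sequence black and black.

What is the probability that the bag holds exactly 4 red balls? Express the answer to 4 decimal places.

0.0476

Under each hypothesis, the probability of the observed sequence is: P(data | r = 1) = (4/5)(4/5) = 16/25; P(data | r = 3) = (2/5)(2/5) = 4/25; P(data | r = 4) = (1/5)(1/5) = 1/25.
Weighting by the prior gives 1/3 · 16/25 = 16/75, 1/3 · 4/25 = 4/75, 1/3 · 1/25 = 1/75; summing to 7/25.
Hence P(r = 4 | data) = (1/75) / (7/25) = 1/21.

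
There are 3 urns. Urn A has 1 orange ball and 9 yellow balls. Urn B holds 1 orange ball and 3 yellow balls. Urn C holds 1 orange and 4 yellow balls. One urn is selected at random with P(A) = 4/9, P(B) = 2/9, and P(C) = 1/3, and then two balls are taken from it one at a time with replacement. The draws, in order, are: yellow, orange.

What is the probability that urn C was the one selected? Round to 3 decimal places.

0.395

For each hypothesis, P(data | H) works out to: P(data | urn A) = (9/10)(1/10) = 9/100; P(data | urn B) = (3/4)(1/4) = 3/16; P(data | urn C) = (4/5)(1/5) = 4/25.
The prior-weighted likelihoods are 4/9 · 9/100 = 1/25, 2/9 · 3/16 = 1/24, 1/3 · 4/25 = 4/75; summing to 27/200.
So P(urn C | data) = (4/75) / (27/200) = 32/81.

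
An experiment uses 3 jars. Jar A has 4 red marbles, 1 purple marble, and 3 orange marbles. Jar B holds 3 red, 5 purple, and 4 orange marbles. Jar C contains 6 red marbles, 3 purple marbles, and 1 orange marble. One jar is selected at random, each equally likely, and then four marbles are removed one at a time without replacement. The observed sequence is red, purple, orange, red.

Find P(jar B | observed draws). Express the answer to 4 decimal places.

0.2045

The likelihood of the observed sequence under each hypothesis: P(data | jar A) = (4/8)(1/7)(3/6)(3/5) = 0.021429; P(data | jar B) = (3/12)(5/11)(4/10)(2/9) = 0.010101; P(data | jar C) = (6/10)(3/9)(1/8)(5/7) = 0.017857.
Multiplying each by its prior: 1/3 · 0.021429 = 0.0071429, 1/3 · 0.010101 = 0.003367, 1/3 · 0.017857 = 0.0059524; these sum to 0.016462.
Hence P(jar B | data) = (0.003367) / (0.016462) = 0.20453.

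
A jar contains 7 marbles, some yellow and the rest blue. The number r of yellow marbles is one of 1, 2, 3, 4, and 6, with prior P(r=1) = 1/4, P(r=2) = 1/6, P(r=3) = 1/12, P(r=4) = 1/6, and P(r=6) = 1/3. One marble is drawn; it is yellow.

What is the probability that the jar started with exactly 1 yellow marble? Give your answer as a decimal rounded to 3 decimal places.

0.071

The likelihood of this draw under each hypothesis: P(data | r = 1) = (1/7) = 1/7; P(data | r = 2) = (2/7) = 2/7; P(data | r = 3) = (3/7) = 3/7; P(data | r = 4) = (4/7) = 4/7; P(data | r = 6) = (6/7) = 6/7.
Weighting by the prior gives 1/4 · 1/7 = 1/28, 1/6 · 2/7 = 1/21, 1/12 · 3/7 = 1/28, 1/6 · 4/7 = 2/21, 1/3 · 6/7 = 2/7; with total 1/2.
Therefore the posterior P(r = 1 | data) = (1/28) / (1/2) = 1/14.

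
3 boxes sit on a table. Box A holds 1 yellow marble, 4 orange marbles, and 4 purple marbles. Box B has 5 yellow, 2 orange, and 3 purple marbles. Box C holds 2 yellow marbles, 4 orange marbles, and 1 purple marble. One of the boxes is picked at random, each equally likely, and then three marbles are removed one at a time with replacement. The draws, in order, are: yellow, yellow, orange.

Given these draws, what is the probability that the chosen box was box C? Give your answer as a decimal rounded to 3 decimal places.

0.457

For each hypothesis, P(data | H) works out to: P(data | box A) = (1/9)(1/9)(4/9) = 0.005487; P(data | box B) = (5/10)(5/10)(2/10) = 0.05; P(data | box C) = (2/7)(2/7)(4/7) = 0.046647.
Multiplying each by its prior: 1/3 · 0.005487 = 0.001829, 1/3 · 0.05 = 0.016667, 1/3 · 0.046647 = 0.015549; summing to 0.034045.
By Bayes' rule, P(box C | data) = (0.015549) / (0.034045) = 0.45672.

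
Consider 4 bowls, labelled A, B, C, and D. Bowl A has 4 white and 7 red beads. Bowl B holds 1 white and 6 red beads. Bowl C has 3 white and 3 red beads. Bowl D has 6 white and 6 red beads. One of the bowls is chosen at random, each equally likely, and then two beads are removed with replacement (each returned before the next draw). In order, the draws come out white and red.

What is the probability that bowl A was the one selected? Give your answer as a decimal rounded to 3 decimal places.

0.271

Under each hypothesis, the probability of the observed sequence is: P(data | bowl A) = (4/11)(7/11) = 0.2314; P(data | bowl B) = (1/7)(6/7) = 0.12245; P(data | bowl C) = (3/6)(3/6) = 0.25; P(data | bowl D) = (6/12)(6/12) = 0.25.
Multiplying each by its prior: 1/4 · 0.2314 = 0.057851, 1/4 · 0.12245 = 0.030612, 1/4 · 0.25 = 0.0625, 1/4 · 0.25 = 0.0625; summing to 0.21346.
So P(bowl A | data) = (0.057851) / (0.21346) = 0.27101.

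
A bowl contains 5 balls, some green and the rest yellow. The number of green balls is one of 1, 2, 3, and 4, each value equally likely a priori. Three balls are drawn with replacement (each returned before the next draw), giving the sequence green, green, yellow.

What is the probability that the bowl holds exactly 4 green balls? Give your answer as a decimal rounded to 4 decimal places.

0.3200

For each hypothesis, P(data | H) works out to: P(data | r = 1) = (1/5)(1/5)(4/5) = 4/125; P(data | r = 2) = (2/5)(2/5)(3/5) = 12/125; P(data | r = 3) = (3/5)(3/5)(2/5) = 18/125; P(data | r = 4) = (4/5)(4/5)(1/5) = 16/125.
Weighting by the prior gives 1/4 · 4/125 = 1/125, 1/4 · 12/125 = 3/125, 1/4 · 18/125 = 9/250, 1/4 · 16/125 = 4/125; summing to 1/10.
Hence P(r = 4 | data) = (4/125) / (1/10) = 8/25.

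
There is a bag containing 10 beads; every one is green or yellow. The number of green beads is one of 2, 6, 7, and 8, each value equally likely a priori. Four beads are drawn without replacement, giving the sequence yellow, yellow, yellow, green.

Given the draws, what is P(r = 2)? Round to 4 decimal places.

Compute the likelihood of the observed sequence for each case: P(data | r = 2) = (8/10)(7/9)(6/8)(2/7) = 0.13333; P(data | r = 6) = (4/10)(3/9)(2/8)(6/7) = 0.028571; P(data | r = 7) = (3/10)(2/9)(1/8)(7/7) = 0.0083333; P(data | r = 8) = (2/10)(1/9)(0/8) = 0.
The prior-weighted likelihoods are 1/4 · 0.13333 = 0.033333, 1/4 · 0.028571 = 0.0071429, 1/4 · 0.0083333 = 0.0020833, 1/4 · 0 = 0; with total 0.04256.
By Bayes' rule, P(r = 2 | data) = (0.033333) / (0.04256) = 0.78322.

0.7832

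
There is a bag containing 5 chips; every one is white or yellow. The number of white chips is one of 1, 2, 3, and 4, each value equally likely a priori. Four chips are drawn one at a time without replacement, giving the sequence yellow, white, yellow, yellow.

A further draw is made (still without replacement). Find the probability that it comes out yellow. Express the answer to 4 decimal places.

The likelihood of the observed sequence under each hypothesis: P(data | r = 1) = (4/5)(1/4)(3/3)(2/2) = 1/5; P(data | r = 2) = (3/5)(2/4)(2/3)(1/2) = 1/10; P(data | r = 3) = (2/5)(3/4)(1/3)(0/2) = 0; P(data | r = 4) = (1/5)(4/4)(0/3) = 0.
Multiplying each by its prior: 1/4 · 1/5 = 1/20, 1/4 · 1/10 = 1/40, 1/4 · 0 = 0, 1/4 · 0 = 0; these sum to 3/40.
The posterior is then P(r = 1 | data) = 2/3, P(r = 2 | data) = 1/3, P(r = 3 | data) = 0, P(r = 4 | data) = 0.
The predictive probability is P(yellow next | data) = (1)(2/3) + (0)(1/3) = 2/3.

0.6667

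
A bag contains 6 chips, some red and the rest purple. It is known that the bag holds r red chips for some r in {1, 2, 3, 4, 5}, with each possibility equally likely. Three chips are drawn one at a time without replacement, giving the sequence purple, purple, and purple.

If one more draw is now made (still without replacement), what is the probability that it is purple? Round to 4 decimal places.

Under each hypothesis, the probability of the observed sequence is: P(data | r = 1) = (5/6)(4/5)(3/4) = 1/2; P(data | r = 2) = (4/6)(3/5)(2/4) = 1/5; P(data | r = 3) = (3/6)(2/5)(1/4) = 1/20; P(data | r = 4) = (2/6)(1/5)(0/4) = 0; P(data | r = 5) = (1/6)(0/5) = 0.
Weighting by the prior gives 1/5 · 1/2 = 1/10, 1/5 · 1/5 = 1/25, 1/5 · 1/20 = 1/100, 1/5 · 0 = 0, 1/5 · 0 = 0; with total 3/20.
The posterior is then P(r = 1 | data) = 2/3, P(r = 2 | data) = 4/15, P(r = 3 | data) = 1/15, P(r = 4 | data) = 0, P(r = 5 | data) = 0.
The predictive probability is P(purple next | data) = (2/3)(2/3) + (1/3)(4/15) + (0)(1/15) = 8/15.

0.5333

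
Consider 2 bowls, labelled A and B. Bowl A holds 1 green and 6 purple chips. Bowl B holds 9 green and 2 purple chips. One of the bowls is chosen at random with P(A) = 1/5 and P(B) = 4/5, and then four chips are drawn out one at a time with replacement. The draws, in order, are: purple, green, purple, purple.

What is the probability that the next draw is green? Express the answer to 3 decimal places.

Under each hypothesis, the probability of the observed sequence is: P(data | bowl A) = (6/7)(1/7)(6/7)(6/7) = 0.089963; P(data | bowl B) = (2/11)(9/11)(2/11)(2/11) = 0.0049177.
The prior-weighted likelihoods are 1/5 · 0.089963 = 0.017993, 4/5 · 0.0049177 = 0.0039342; summing to 0.021927.
Normalising, the posterior is P(bowl A | data) = 0.82058, P(bowl B | data) = 0.17942.
Averaging over the posterior, P(green next | data) = (1/7)(0.82058) + (9/11)(0.17942) = 0.26403.

0.264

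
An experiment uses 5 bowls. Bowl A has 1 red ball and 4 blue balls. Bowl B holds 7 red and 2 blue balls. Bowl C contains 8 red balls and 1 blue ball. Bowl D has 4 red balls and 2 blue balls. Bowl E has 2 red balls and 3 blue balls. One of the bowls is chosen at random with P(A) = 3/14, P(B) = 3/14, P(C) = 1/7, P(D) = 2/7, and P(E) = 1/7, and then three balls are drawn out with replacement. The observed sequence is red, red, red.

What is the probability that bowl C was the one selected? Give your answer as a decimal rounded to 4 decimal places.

Under each hypothesis, the probability of the observed sequence is: P(data | bowl A) = (1/5)(1/5)(1/5) = 0.008; P(data | bowl B) = (7/9)(7/9)(7/9) = 0.47051; P(data | bowl C) = (8/9)(8/9)(8/9) = 0.70233; P(data | bowl D) = (4/6)(4/6)(4/6) = 0.2963; P(data | bowl E) = (2/5)(2/5)(2/5) = 0.064.
Weighting by the prior gives 3/14 · 0.008 = 0.0017143, 3/14 · 0.47051 = 0.10082, 1/7 · 0.70233 = 0.10033, 2/7 · 0.2963 = 0.084656, 1/7 · 0.064 = 0.0091429; these sum to 0.29667.
Hence P(bowl C | data) = (0.10033) / (0.29667) = 0.3382.

0.3382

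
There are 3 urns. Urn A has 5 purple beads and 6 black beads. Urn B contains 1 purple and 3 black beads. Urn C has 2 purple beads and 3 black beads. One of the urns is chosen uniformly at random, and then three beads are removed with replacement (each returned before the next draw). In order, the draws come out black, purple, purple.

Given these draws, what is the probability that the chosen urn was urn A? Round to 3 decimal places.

Under each hypothesis, the probability of the observed sequence is: P(data | urn A) = (6/11)(5/11)(5/11) = 0.1127; P(data | urn B) = (3/4)(1/4)(1/4) = 0.046875; P(data | urn C) = (3/5)(2/5)(2/5) = 0.096.
Weighting by the prior gives 1/3 · 0.1127 = 0.037566, 1/3 · 0.046875 = 0.015625, 1/3 · 0.096 = 0.032; summing to 0.085191.
By Bayes' rule, P(urn A | data) = (0.037566) / (0.085191) = 0.44096.

0.441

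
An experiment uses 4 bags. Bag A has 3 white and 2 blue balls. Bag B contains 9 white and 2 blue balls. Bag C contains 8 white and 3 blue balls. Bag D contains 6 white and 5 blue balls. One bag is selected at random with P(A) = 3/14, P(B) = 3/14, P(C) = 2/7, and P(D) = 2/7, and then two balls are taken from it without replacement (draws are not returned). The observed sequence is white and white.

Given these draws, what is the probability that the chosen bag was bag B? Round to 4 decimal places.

For each hypothesis, P(data | H) works out to: P(data | bag A) = (3/5)(2/4) = 0.3; P(data | bag B) = (9/11)(8/10) = 0.65455; P(data | bag C) = (8/11)(7/10) = 0.50909; P(data | bag D) = (6/11)(5/10) = 0.27273.
Weighting by the prior gives 3/14 · 0.3 = 0.064286, 3/14 · 0.65455 = 0.14026, 2/7 · 0.50909 = 0.14545, 2/7 · 0.27273 = 0.077922; these sum to 0.42792.
So P(bag B | data) = (0.14026) / (0.42792) = 0.32777.

0.3278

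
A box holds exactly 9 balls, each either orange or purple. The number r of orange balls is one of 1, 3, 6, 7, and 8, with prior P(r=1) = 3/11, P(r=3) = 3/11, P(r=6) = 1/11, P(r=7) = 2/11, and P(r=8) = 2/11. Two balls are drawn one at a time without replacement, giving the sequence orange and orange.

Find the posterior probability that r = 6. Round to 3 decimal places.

For each hypothesis, P(data | H) works out to: P(data | r = 1) = (1/9)(0/8) = 0; P(data | r = 3) = (3/9)(2/8) = 1/12; P(data | r = 6) = (6/9)(5/8) = 5/12; P(data | r = 7) = (7/9)(6/8) = 7/12; P(data | r = 8) = (8/9)(7/8) = 7/9.
Weighting by the prior gives 3/11 · 0 = 0, 3/11 · 1/12 = 1/44, 1/11 · 5/12 = 5/132, 2/11 · 7/12 = 7/66, 2/11 · 7/9 = 14/99; summing to 61/198.
By Bayes' rule, P(r = 6 | data) = (5/132) / (61/198) = 15/122.

0.123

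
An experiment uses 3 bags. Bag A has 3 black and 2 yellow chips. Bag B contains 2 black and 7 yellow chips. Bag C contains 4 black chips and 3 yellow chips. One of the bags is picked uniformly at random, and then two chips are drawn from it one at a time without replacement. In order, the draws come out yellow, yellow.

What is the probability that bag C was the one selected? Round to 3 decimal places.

The likelihood of the observed sequence under each hypothesis: P(data | bag A) = (2/5)(1/4) = 0.1; P(data | bag B) = (7/9)(6/8) = 0.58333; P(data | bag C) = (3/7)(2/6) = 0.14286.
Weighting by the prior gives 1/3 · 0.1 = 0.033333, 1/3 · 0.58333 = 0.19444, 1/3 · 0.14286 = 0.047619; with total 0.2754.
Therefore the posterior P(bag C | data) = (0.047619) / (0.2754) = 0.17291.

0.173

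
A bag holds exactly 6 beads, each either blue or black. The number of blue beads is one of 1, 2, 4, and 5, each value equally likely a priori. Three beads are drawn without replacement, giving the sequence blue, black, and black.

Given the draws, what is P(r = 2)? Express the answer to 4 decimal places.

0.4615

Compute the likelihood of the observed sequence for each case: P(data | r = 1) = (1/6)(5/5)(4/4) = 1/6; P(data | r = 2) = (2/6)(4/5)(3/4) = 1/5; P(data | r = 4) = (4/6)(2/5)(1/4) = 1/15; P(data | r = 5) = (5/6)(1/5)(0/4) = 0.
Multiplying each by its prior: 1/4 · 1/6 = 1/24, 1/4 · 1/5 = 1/20, 1/4 · 1/15 = 1/60, 1/4 · 0 = 0; these sum to 13/120.
Therefore the posterior P(r = 2 | data) = (1/20) / (13/120) = 6/13.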